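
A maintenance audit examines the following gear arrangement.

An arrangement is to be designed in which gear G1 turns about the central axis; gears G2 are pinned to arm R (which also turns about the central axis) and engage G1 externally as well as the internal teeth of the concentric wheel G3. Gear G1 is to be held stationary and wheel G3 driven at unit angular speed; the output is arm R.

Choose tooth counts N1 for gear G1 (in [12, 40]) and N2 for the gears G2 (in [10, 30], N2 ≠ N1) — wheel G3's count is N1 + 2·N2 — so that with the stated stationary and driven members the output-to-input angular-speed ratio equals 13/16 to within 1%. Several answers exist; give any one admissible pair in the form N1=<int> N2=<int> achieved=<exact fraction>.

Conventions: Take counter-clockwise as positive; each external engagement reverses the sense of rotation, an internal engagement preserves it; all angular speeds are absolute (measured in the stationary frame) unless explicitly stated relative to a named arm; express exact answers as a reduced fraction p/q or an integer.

N1=12 N2=20 achieved=13/16

planetary set to be sized for 13/16 (Willis relation)
Willis with ω_sun = 0: ω_arm/ω_ring = N3/(N1+N3); set equal to 13/16  ⇒  N3/N1 = (13/16)/(1 − 13/16) = 13/3
N3 = N1 + 2·N2  ⇒  N2/N1 = (N3/N1 − 1)/2 = (13/3 − 1)/2 = 5/3
smallest multiple with N1 ≥ 12 and N2 ≥ 10: k = 4  ⇒  N1 = 4·3 = 12, N2 = 4·5 = 20 (N1 ≤ 40, N2 ≤ 30, N2 ≠ N1 ✓), N3 = 12 + 2·20 = 52
check: N3/(N1+N3) with N1 = 12, N3 = 52 gives 13/16; |achieved − target| = 0 ≤ 13/1600 ✓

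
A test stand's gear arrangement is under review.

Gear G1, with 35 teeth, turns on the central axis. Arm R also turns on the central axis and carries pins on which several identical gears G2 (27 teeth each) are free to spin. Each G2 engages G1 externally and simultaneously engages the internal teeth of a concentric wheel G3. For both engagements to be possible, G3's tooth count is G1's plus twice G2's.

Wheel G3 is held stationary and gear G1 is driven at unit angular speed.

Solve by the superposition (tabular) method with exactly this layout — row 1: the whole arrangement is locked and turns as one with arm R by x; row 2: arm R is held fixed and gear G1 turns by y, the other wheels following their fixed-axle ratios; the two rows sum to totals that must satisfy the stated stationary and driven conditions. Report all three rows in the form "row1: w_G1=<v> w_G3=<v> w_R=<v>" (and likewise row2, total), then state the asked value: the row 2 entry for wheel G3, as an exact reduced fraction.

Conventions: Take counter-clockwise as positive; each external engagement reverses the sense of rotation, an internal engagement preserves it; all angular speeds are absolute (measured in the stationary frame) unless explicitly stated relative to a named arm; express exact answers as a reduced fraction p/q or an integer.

row1: w_G1=35/124 w_G3=35/124 w_R=35/124
row2: w_G1=89/124 w_G3=-35/124 w_R=0
total: w_G1=1 w_G3=0 w_R=35/124
asked value: -35/124

planetary set (35T centre, 27T on arm, 89T internal) — Willis relation
row 1 (train locked, turned with arm): all members turn x
superposition row 2 [arm held]: sun y, ring −(35/89)·y, arm 0
boundary: total ω_ring = x − (35/89)·y = 0 and total ω_sun = x + y = 1  ⇒  y = 89/124, x = 35/124
row 2 ring = −(35/89)·89/124 = -35/124
totals (row 1 + row 2): sun 35/124 + 89/124 = 1, ring 35/124 + (-35/124) = 0, arm 35/124 + 0 = 35/124
asked cell (row2, ring) = -35/124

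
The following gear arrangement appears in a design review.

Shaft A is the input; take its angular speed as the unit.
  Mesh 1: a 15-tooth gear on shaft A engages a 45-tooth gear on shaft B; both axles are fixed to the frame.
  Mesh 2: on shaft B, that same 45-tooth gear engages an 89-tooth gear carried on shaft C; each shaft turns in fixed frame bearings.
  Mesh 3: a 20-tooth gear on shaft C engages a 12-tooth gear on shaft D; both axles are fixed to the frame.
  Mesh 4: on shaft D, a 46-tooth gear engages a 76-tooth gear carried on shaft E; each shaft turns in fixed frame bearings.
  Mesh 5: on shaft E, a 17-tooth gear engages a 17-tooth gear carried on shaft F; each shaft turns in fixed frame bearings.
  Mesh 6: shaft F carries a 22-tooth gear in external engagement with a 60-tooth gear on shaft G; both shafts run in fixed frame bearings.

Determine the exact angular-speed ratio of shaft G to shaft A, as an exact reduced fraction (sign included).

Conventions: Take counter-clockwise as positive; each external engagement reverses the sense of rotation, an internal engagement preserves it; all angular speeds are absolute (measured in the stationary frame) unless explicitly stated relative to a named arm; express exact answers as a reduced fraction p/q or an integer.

1265/20292

class = fixed-axis compound train [6 meshes; 6 ratios multiply, 6 sense flips]
mesh 1 [15T→45T]: running ratio 1/3, sense −
mesh 2 [45T→89T]: running ratio 15/89, sense +
mesh 3 [20T→12T]: running ratio 25/89, sense −
mesh 4 [46T→76T]: running ratio 575/3382, sense +
mesh 5 [17T→17T]: running ratio 575/3382, sense −
mesh 6 [22T→60T]: running ratio 1265/20292, sense +
ω_out/ω_in = 1265/20292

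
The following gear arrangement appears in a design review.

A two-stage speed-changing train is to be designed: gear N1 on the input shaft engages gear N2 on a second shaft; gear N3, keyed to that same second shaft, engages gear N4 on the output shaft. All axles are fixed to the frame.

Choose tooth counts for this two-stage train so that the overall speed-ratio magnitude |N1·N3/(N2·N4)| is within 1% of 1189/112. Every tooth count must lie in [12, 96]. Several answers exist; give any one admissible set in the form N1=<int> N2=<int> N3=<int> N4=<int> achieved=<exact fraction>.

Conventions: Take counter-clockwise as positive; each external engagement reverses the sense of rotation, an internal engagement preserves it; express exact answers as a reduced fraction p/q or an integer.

N1=29 N2=14 N3=82 N4=16 achieved=1189/112

topology: fixed-axis compound train — 2 stages, target 1189/112
target = 1189/112 in lowest terms: an exact hit needs N1·N3 = k·1189 and N2·N4 = k·112 for one integer k, every count in [12, 96]; additionally prefer no 1:1 stage (N1 ≠ N2, N3 ≠ N4)
k = 1: no 1:1-free in-range split of k·1189 and k·112 into factor pairs; take k = 2
k = 2: N1·N3 = 2378 = 29·82, N2·N4 = 224 = 14·16
achieved = 29·82/(14·16) = 1189/112; |achieved − target| = 0 ≤ 1189/11200 ✓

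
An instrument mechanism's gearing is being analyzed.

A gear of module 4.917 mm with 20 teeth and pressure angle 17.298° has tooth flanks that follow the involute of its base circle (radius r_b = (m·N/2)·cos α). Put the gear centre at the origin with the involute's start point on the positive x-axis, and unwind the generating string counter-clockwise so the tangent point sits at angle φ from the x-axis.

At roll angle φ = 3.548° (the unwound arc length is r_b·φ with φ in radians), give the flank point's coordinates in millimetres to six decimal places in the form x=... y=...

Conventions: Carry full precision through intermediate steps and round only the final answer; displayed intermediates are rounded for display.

x=47.036023 y=0.003714

recognized (one wheel, involute flank): single-mesh tooth geometry, m = 4.917, N = 20
pitch radius r_p = m·N/2 = 4.917·20/2 = 49.170000
base radius r_b = r_p·cos α = 49.170000·cos 17.298° = 46.946099
roll angle φ = 3.548° = 0.06192428 rad
x = r_b·(cos φ + φ·sin φ) = 47.036023
y = r_b·(sin φ − φ·cos φ) = 0.003714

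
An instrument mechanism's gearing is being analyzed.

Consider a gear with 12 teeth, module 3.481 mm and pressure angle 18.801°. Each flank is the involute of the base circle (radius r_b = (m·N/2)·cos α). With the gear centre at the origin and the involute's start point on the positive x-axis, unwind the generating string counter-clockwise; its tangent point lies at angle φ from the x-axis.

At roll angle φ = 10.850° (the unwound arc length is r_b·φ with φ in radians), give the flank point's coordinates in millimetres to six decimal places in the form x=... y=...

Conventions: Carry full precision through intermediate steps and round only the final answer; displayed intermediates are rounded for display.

x=20.122935 y=0.044595

recognized (one wheel, involute flank): single-mesh tooth geometry, m = 3.481, N = 12
pitch radius r_p = m·N/2 = 3.481·12/2 = 20.886000
base radius r_b = r_p·cos α = 20.886000·cos 18.801° = 19.771599
roll angle φ = 10.850° = 0.18936822 rad
x = r_b·(cos φ + φ·sin φ) = 20.122935
y = r_b·(sin φ − φ·cos φ) = 0.044595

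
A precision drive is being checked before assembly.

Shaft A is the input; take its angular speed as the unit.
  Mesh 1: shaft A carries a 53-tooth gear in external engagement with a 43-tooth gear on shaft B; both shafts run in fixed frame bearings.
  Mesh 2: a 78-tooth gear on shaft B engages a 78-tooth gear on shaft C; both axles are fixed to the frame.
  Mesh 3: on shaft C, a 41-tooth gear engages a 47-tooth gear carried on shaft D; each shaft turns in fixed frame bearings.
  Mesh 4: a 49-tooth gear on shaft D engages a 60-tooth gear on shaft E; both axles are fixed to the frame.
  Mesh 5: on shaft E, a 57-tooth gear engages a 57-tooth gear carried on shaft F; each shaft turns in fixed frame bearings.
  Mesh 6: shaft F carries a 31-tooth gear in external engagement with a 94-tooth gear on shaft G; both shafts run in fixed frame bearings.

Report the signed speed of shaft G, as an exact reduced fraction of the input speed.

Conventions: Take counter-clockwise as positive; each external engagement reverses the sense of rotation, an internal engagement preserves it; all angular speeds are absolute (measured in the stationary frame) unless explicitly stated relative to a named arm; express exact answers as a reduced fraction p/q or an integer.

3300787/11398440

6-mesh fixed-axis compound train (all bearings frame-fixed)
mesh 1 [53T→43T]: |ω|/ω_in = 1×53/43 = 53/43, sense flips to −
mesh 2 [78T→78T]: |ω|/ω_in = (53/43)×78/78 = 53/43, sense flips to +
mesh 3 [41T→47T]: |ω|/ω_in = (53/43)×41/47 = 2173/2021, sense flips to −
mesh 4 [49T→60T]: |ω|/ω_in = (2173/2021)×49/60 = 106477/121260, sense flips to +
mesh 5 [57T→57T]: |ω|/ω_in = (106477/121260)×57/57 = 106477/121260, sense flips to −
mesh 6 [31T→94T]: |ω|/ω_in = (106477/121260)×31/94 = 3300787/11398440, sense flips to +
signed output speed (× input speed) = 3300787/11398440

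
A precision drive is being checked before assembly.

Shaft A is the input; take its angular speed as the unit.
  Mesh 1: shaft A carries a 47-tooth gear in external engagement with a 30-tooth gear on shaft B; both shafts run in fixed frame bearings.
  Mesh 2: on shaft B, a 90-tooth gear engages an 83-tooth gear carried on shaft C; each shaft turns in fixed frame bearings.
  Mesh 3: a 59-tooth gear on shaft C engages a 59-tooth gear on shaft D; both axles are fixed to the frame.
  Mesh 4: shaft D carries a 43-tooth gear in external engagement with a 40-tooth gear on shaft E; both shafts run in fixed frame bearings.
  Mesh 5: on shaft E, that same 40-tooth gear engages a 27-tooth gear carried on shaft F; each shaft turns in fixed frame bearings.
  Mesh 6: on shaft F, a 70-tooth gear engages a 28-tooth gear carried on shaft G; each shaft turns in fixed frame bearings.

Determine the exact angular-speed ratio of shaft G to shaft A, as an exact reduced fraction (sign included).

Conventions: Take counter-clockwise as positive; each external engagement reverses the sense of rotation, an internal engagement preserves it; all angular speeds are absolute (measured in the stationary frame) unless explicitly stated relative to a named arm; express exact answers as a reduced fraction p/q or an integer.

10105/1494

class = fixed-axis compound train [6 meshes; 6 ratios multiply, 6 sense flips]
mesh 1 [47T→30T]: running ratio 47/30, sense −
mesh 2 [90T→83T]: running ratio 141/83, sense +
mesh 3 [59T→59T]: running ratio 141/83, sense −
mesh 4 [43T→40T]: running ratio 6063/3320, sense +
mesh 5 [40T→27T]: running ratio 2021/747, sense −
mesh 6 [70T→28T]: running ratio 10105/1494, sense +
ω_out/ω_in = 10105/1494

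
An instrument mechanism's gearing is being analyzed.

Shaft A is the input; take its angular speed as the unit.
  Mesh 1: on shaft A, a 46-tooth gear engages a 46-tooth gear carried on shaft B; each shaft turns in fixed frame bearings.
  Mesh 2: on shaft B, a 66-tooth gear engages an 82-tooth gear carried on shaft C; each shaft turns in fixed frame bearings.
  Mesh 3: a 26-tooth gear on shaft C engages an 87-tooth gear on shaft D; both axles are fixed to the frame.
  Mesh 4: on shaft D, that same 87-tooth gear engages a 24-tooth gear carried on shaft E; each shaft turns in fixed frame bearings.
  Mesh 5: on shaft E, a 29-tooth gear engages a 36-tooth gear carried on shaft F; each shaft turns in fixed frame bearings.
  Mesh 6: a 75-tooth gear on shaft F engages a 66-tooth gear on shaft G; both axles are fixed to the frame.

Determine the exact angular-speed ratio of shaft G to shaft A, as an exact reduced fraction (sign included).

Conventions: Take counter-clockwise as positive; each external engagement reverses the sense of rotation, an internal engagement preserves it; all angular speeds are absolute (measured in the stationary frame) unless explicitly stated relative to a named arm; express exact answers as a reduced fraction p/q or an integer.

class = fixed-axis compound train [6 meshes; 6 ratios multiply, 6 sense flips]
mesh 1 [46T→46T]: running ratio 1, sense −
mesh 2 [66T→82T]: running ratio 33/41, sense +
mesh 3 [26T→87T]: running ratio 286/1189, sense −
mesh 4 [87T→24T]: running ratio 143/164, sense +
mesh 5 [29T→36T]: running ratio 4147/5904, sense −
mesh 6 [75T→66T]: running ratio 9425/11808, sense +
ω_out/ω_in = 9425/11808

9425/11808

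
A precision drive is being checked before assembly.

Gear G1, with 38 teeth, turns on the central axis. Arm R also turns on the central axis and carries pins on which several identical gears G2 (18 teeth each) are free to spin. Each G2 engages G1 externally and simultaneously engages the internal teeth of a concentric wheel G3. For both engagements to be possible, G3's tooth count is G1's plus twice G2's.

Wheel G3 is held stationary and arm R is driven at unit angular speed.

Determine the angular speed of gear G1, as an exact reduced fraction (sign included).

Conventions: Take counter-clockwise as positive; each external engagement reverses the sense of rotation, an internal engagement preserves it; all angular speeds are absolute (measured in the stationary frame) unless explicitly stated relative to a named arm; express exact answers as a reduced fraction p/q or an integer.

56/19

planetary set (38T centre, 18T on arm, 74T internal) — Willis relation
ring teeth: 38 + 2·18 = 74
38(ω_sun−ω_arm) = −74(ω_ring−ω_arm),  ω_ring = 0, ω_arm = 1
ω_sun = 1 − (74/38)(0−1) = 56/19
exact speed ratio = 56/19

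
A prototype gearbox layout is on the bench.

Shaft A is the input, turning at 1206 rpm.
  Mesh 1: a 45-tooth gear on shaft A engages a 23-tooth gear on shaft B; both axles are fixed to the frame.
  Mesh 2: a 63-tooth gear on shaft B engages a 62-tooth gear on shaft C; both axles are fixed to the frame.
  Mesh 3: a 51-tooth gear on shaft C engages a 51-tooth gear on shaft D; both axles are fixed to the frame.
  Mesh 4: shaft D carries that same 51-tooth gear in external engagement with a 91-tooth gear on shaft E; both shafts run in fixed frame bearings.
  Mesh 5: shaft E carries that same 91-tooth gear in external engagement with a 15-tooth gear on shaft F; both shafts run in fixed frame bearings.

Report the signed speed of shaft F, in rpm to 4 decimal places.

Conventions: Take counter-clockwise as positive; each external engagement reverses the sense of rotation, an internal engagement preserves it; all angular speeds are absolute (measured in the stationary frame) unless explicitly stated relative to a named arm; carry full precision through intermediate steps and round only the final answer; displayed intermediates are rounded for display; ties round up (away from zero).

recognized (6 fixed axles, 5 meshes): fixed-axis compound train
mesh 1 [45T→23T]: ω = 1206.0000×45/23 = 2359.5652 rpm, sense flips to −
mesh 2 [63T→62T]: ω = 2359.5652×63/62 = 2397.6227 rpm, sense flips to +
mesh 3 [51T→51T]: ω = 2397.6227×51/51 = 2397.6227 rpm, sense flips to −
mesh 4 [51T→91T]: ω = 2397.6227×51/91 = 1343.7226 rpm, sense flips to +
mesh 5 [91T→15T]: ω = 1343.7226×91/15 = 8151.9173 rpm, sense flips to −
signed output speed = -8151.9173 rpm

-8151.9173 rpm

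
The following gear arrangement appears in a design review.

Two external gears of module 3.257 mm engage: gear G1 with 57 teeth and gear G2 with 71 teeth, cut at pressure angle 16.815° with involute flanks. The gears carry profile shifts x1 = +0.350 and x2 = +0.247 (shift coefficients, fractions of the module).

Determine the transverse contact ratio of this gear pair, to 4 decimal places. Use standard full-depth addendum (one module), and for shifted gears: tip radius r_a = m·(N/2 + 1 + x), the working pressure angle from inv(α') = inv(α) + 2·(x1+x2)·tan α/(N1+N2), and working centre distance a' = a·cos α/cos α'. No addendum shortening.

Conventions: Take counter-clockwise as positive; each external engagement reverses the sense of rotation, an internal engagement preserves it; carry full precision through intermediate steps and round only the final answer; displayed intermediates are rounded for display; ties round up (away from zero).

recognized (one external pair, fixed centres): single-mesh tooth geometry, m = 3.257, N1 = 57, N2 = 71
base radii: r_b1 = 88.855677, r_b2 = 110.679878
tip radii: r_a1 = 97.221450, r_a2 = 119.684979
inv(α') = inv(16.815°) + 2·(+0.350+0.247)·tan α/(57+71) = 0.01154536  ⇒  α' = 18.41563°
a' = a·cos α / cos α' = 208.4480·cos 16.815°/cos 18.41563° = 210.305323
action lengths: √(r_a1²−r_b1²) = 39.454772, √(r_a2²−r_b2²) = 45.546227
base pitch p_b = π·m·cos α = 9.794679
CR = (39.454772 + 45.546227 − 210.305323·sin 18.41563°)/9.794679 = 1.895302
contact ratio ≈ 1.8953

1.8953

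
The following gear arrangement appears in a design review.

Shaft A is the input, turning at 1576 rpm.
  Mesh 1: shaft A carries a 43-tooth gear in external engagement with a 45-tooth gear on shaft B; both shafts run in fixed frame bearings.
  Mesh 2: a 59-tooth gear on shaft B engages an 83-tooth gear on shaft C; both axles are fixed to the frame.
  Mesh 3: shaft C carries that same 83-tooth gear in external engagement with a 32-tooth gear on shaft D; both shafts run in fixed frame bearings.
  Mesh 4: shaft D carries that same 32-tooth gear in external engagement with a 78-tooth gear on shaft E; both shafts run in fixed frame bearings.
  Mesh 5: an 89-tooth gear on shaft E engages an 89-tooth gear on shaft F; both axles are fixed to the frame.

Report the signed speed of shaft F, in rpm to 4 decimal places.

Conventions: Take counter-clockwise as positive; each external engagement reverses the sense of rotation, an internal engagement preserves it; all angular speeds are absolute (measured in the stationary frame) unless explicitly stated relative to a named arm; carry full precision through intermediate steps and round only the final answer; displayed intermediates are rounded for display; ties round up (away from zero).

5-mesh fixed-axis compound train (all bearings frame-fixed)
mesh 1 [43T→45T]: ω = 1576.0000×43/45 = 1505.9556 rpm, sense flips to −
mesh 2 [59T→83T]: ω = 1505.9556×59/83 = 1070.4985 rpm, sense flips to +
mesh 3 [83T→32T]: ω = 1070.4985×83/32 = 2776.6056 rpm, sense flips to −
mesh 4 [32T→78T]: ω = 2776.6056×32/78 = 1139.1202 rpm, sense flips to +
mesh 5 [89T→89T]: ω = 1139.1202×89/89 = 1139.1202 rpm, sense flips to −
signed output speed = -1139.1202 rpm

-1139.1202 rpm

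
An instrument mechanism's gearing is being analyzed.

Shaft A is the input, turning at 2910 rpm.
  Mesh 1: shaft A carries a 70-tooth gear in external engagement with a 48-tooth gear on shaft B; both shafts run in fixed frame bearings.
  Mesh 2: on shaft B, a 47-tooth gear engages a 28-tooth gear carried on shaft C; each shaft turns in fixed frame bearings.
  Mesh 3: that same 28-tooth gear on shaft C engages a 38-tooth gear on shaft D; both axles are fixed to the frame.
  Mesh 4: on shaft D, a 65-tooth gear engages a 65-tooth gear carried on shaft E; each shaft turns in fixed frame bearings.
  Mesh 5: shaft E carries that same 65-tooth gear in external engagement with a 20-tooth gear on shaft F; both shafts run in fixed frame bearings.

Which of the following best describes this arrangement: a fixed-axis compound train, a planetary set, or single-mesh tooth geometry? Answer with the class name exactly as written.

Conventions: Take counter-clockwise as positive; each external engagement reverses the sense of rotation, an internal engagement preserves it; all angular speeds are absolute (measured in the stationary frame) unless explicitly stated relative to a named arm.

topology: fixed-axis compound train — 5 meshes, A→F
classification: fixed-axis compound train

fixed-axis compound train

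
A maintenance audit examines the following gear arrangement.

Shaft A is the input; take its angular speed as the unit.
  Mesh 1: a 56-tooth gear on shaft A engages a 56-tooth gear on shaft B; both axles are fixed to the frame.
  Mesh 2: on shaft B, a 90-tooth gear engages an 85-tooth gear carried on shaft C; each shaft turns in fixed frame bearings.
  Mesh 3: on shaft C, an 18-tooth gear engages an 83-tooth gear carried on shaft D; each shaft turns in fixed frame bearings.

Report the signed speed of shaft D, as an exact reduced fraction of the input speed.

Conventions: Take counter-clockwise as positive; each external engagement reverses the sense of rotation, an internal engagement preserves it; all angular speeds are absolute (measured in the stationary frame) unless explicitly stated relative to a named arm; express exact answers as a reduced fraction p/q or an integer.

-324/1411

3-mesh fixed-axis compound train (all bearings frame-fixed)
mesh 1 [56T→56T]: |ω|/ω_in = 1×56/56 = 1, sense flips to −
mesh 2 [90T→85T]: |ω|/ω_in = 1×90/85 = 18/17, sense flips to +
mesh 3 [18T→83T]: |ω|/ω_in = (18/17)×18/83 = 324/1411, sense flips to −
signed output speed (× input speed) = -324/1411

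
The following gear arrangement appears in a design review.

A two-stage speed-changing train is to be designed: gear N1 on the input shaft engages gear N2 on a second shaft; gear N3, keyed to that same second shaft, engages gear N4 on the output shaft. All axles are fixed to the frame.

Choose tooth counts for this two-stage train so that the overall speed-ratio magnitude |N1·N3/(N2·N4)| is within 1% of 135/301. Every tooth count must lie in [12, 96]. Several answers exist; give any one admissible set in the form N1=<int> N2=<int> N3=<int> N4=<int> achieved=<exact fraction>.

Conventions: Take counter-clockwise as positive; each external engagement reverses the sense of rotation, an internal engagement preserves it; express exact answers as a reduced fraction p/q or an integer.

N1=15 N2=14 N3=18 N4=43 achieved=135/301

2-stage fixed-axis compound train for ratio 135/301
target = 135/301 in lowest terms: an exact hit needs N1·N3 = k·135 and N2·N4 = k·301 for one integer k, every count in [12, 96]; additionally prefer no 1:1 stage (N1 ≠ N2, N3 ≠ N4)
k = 1: no 1:1-free in-range split of k·135 and k·301 into factor pairs; take k = 2
k = 2: N1·N3 = 270 = 15·18, N2·N4 = 602 = 14·43
achieved = 15·18/(14·43) = 135/301; |achieved − target| = 0 ≤ 27/6020 ✓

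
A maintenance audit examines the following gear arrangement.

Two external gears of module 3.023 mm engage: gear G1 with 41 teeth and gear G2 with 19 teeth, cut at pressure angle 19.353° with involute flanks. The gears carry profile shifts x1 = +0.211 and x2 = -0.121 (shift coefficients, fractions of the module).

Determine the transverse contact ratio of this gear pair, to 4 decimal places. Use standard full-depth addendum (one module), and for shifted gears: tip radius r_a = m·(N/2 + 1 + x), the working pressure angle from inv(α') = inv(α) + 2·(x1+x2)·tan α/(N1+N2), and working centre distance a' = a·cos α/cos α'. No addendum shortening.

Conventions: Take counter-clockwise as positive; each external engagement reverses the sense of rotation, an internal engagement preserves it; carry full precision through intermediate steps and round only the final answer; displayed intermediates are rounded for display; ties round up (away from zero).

1.6493

single-mesh involute tooth geometry (41T engaging 19T at module 3.023)
base radii: r_b1 = 58.469789, r_b2 = 27.095756
tip radii: r_a1 = 65.632353, r_a2 = 31.375717
inv(α') = inv(19.353°) + 2·(+0.211-0.121)·tan α/(41+19) = 0.01451395  ⇒  α' = 19.82957°
a' = a·cos α / cos α' = 90.6900·cos 19.353°/cos 19.82957° = 90.958874
action lengths: √(r_a1²−r_b1²) = 29.814251, √(r_a2²−r_b2²) = 15.819470
base pitch p_b = π·m·cos α = 8.960403
CR = (29.814251 + 15.819470 − 90.958874·sin 19.82957°)/8.960403 = 1.649295
contact ratio ≈ 1.6493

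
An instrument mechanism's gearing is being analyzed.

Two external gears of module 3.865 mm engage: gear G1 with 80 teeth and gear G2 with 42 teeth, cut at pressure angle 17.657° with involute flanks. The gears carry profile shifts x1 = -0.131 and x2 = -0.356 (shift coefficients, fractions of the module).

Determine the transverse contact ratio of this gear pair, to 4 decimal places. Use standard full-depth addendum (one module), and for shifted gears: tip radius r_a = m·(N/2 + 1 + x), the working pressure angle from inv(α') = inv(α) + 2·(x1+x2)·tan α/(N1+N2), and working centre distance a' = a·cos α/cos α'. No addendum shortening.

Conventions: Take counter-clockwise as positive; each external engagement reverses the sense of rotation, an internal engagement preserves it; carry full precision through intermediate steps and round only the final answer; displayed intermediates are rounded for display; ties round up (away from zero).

2.0866

topology: single-mesh involute geometry — m = 3.865, 80T/42T pair
base radii: r_b1 = 147.316699, r_b2 = 77.341267
tip radii: r_a1 = 157.958685, r_a2 = 83.654060
inv(α') = inv(17.657°) + 2·(-0.131-0.356)·tan α/(80+42) = 0.00759990  ⇒  α' = 16.07433°
a' = a·cos α / cos α' = 235.7650·cos 17.657°/cos 16.07433° = 233.798725
action lengths: √(r_a1²−r_b1²) = 56.997687, √(r_a2²−r_b2²) = 31.879933
base pitch p_b = π·m·cos α = 11.570227
CR = (56.997687 + 31.879933 − 233.798725·sin 16.07433°)/11.570227 = 2.086601
contact ratio ≈ 2.0866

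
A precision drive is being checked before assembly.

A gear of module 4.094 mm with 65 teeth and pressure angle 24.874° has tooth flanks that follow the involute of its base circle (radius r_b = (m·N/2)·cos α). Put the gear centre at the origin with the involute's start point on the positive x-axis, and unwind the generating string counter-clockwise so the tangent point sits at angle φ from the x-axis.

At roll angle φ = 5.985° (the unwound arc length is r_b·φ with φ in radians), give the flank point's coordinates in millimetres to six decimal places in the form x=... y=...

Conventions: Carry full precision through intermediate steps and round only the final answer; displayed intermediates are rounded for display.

recognized (one wheel, involute flank): single-mesh tooth geometry, m = 4.094, N = 65
pitch radius r_p = m·N/2 = 4.094·65/2 = 133.055000
base radius r_b = r_p·cos α = 133.055000·cos 24.874° = 120.712150
roll angle φ = 5.985° = 0.10445796 rad
x = r_b·(cos φ + φ·sin φ) = 121.368928
y = r_b·(sin φ − φ·cos φ) = 0.045812

x=121.368928 y=0.045812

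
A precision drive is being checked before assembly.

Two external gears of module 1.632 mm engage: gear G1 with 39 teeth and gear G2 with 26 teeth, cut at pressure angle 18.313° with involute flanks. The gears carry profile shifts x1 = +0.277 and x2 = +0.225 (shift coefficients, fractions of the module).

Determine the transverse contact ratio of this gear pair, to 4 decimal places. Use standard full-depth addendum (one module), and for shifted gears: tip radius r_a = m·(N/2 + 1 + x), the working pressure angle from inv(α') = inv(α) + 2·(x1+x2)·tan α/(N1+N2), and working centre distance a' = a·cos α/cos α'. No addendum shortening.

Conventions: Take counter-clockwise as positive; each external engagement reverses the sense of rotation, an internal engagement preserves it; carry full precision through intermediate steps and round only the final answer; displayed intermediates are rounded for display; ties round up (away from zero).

single-mesh involute tooth geometry (39T engaging 26T at module 1.632)
base radii: r_b1 = 30.212248, r_b2 = 20.141499
tip radii: r_a1 = 33.908064, r_a2 = 23.215200
inv(α') = inv(18.313°) + 2·(+0.277+0.225)·tan α/(39+26) = 0.01646018  ⇒  α' = 20.64964°
a' = a·cos α / cos α' = 53.0400·cos 18.313°/cos 20.64964° = 53.810859
action lengths: √(r_a1²−r_b1²) = 15.394052, √(r_a2²−r_b2²) = 11.544069
base pitch p_b = π·m·cos α = 4.867414
CR = (15.394052 + 11.544069 − 53.810859·sin 20.64964°)/4.867414 = 1.635692
contact ratio ≈ 1.6357

1.6357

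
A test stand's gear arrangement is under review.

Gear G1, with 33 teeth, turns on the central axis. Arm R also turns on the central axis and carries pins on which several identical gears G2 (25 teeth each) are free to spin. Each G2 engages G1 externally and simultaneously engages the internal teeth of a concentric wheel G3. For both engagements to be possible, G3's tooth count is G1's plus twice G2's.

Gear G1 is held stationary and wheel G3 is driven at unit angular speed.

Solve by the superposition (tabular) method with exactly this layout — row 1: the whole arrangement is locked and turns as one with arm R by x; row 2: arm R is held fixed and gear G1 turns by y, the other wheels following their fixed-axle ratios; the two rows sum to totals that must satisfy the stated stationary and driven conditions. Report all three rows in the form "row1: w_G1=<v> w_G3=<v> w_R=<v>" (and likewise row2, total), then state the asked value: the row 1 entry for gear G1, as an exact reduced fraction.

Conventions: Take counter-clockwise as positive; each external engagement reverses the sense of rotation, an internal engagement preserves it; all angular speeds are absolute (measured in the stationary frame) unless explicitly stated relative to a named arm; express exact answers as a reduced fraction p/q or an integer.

row1: w_G1=83/116 w_G3=83/116 w_R=83/116
row2: w_G1=-83/116 w_G3=33/116 w_R=0
total: w_G1=0 w_G3=1 w_R=83/116
asked value: 83/116

class = planetary set [G3 = 33+2·25 = 83; Willis about the carrier]
row 1 — lock + rotate with arm: ω_sun = ω_ring = ω_arm = x
row 2: sun turns y, ring = −(33/83)·y, arm 0
boundary: total ω_sun = x + y = 0 and total ω_ring = x − (33/83)·y = 1  ⇒  y = -83/116, x = 83/116
row 2 ring = −(33/83)·(-83/116) = 33/116
totals (row 1 + row 2): sun 83/116 + (-83/116) = 0, ring 83/116 + 33/116 = 1, arm 83/116 + 0 = 83/116
asked cell (row1, sun) = 83/116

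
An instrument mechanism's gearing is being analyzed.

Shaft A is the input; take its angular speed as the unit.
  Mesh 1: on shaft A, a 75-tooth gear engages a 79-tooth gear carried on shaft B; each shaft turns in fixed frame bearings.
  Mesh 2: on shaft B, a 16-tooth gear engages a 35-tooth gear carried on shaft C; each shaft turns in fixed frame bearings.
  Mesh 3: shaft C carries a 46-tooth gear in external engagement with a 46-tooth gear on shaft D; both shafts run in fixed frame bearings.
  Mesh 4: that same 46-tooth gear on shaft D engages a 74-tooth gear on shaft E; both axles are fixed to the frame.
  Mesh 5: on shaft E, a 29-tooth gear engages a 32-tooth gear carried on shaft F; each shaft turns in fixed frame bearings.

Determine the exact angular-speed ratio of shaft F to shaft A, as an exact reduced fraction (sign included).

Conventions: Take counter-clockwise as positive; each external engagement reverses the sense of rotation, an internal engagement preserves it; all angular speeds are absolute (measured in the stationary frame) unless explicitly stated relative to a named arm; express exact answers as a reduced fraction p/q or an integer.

-10005/40922

class = fixed-axis compound train [5 meshes; 5 ratios multiply, 5 sense flips]
mesh 1 [75T→79T]: running ratio 75/79, sense −
mesh 2 [16T→35T]: running ratio 240/553, sense +
mesh 3 [46T→46T]: running ratio 240/553, sense −
mesh 4 [46T→74T]: running ratio 5520/20461, sense +
mesh 5 [29T→32T]: running ratio 10005/40922, sense −
ω_out/ω_in = -10005/40922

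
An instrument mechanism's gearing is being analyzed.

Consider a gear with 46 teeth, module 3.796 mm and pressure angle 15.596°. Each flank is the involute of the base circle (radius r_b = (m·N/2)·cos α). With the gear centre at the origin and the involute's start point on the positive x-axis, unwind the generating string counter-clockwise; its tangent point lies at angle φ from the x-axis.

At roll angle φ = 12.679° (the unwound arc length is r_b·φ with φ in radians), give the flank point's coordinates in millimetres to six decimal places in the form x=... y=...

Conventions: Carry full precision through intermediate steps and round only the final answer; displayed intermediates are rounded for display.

x=86.127300 y=0.302273

topology: single-mesh involute geometry — m = 3.796, N = 46
pitch radius r_p = m·N/2 = 3.796·46/2 = 87.308000
base radius r_b = r_p·cos α = 87.308000·cos 15.596° = 84.093436
roll angle φ = 12.679° = 0.22129030 rad
x = r_b·(cos φ + φ·sin φ) = 86.127300
y = r_b·(sin φ − φ·cos φ) = 0.302273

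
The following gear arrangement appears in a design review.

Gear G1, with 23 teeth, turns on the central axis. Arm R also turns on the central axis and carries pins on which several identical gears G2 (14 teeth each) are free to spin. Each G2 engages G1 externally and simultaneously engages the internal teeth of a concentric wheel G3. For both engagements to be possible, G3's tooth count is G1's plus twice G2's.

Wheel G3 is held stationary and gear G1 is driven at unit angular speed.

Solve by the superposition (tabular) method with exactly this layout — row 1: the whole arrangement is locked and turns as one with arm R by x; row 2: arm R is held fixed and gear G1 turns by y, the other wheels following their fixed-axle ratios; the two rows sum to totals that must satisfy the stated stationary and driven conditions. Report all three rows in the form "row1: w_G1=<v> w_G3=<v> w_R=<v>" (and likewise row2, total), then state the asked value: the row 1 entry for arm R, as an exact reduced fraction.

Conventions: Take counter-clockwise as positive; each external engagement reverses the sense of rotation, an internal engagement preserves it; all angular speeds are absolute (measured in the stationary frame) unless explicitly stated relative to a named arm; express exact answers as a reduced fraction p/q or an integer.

row1: w_G1=23/74 w_G3=23/74 w_R=23/74
row2: w_G1=51/74 w_G3=-23/74 w_R=0
total: w_G1=1 w_G3=0 w_R=23/74
asked value: 23/74

planetary set (23T centre, 14T on arm, 51T internal) — Willis relation
row 1 (train locked, turned with arm): all members turn x
row 2 — arm fixed, fixed-axis ratios: sun y, ring −(23/51)·y, arm 0
boundary: total ω_ring = x − (23/51)·y = 0 and total ω_sun = x + y = 1  ⇒  y = 51/74, x = 23/74
row 2 ring = −(23/51)·51/74 = -23/74
totals (row 1 + row 2): sun 23/74 + 51/74 = 1, ring 23/74 + (-23/74) = 0, arm 23/74 + 0 = 23/74
asked cell (row1, arm) = 23/74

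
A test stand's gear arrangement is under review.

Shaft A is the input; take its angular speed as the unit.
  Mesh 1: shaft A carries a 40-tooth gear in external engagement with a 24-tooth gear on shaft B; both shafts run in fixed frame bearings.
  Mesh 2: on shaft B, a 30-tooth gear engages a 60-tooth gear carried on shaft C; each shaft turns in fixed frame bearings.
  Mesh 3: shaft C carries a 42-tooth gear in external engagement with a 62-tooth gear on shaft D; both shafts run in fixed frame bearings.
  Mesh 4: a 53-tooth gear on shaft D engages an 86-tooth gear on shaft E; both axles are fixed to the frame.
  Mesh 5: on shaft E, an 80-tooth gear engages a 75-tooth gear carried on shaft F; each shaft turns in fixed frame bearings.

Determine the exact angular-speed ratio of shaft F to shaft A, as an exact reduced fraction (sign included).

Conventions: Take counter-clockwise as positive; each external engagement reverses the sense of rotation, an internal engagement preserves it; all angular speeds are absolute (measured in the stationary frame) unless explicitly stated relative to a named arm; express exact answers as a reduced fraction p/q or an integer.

-1484/3999

class = fixed-axis compound train [5 meshes; 5 ratios multiply, 5 sense flips]
mesh 1 [40T→24T]: running ratio 5/3, sense −
mesh 2 [30T→60T]: running ratio 5/6, sense +
mesh 3 [42T→62T]: running ratio 35/62, sense −
mesh 4 [53T→86T]: running ratio 1855/5332, sense +
mesh 5 [80T→75T]: running ratio 1484/3999, sense −
ω_out/ω_in = -1484/3999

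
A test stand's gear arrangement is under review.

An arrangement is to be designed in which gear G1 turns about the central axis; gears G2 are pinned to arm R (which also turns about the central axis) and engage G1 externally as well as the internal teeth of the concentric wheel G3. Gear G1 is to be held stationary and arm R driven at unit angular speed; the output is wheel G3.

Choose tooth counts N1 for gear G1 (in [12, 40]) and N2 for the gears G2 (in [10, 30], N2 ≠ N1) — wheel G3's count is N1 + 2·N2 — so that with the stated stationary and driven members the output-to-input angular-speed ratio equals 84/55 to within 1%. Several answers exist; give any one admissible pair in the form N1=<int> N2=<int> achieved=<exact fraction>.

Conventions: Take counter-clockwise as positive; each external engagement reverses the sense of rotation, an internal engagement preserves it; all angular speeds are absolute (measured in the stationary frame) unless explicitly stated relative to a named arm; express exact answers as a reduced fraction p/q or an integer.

topology: planetary set — design target 84/55, arm = carrier (Willis)
Willis with ω_sun = 0: ω_ring/ω_arm = (N1+N3)/N3; set equal to 84/55  ⇒  N3/N1 = 1/(84/55 − 1) = 55/29
N3 = N1 + 2·N2  ⇒  N2/N1 = (N3/N1 − 1)/2 = (55/29 − 1)/2 = 13/29
smallest multiple with N1 ≥ 12 and N2 ≥ 10: k = 1  ⇒  N1 = 1·29 = 29, N2 = 1·13 = 13 (N1 ≤ 40, N2 ≤ 30, N2 ≠ N1 ✓), N3 = 29 + 2·13 = 55
check: (N1+N3)/N3 with N1 = 29, N3 = 55 gives 84/55; |achieved − target| = 0 ≤ 21/1375 ✓

N1=29 N2=13 achieved=84/55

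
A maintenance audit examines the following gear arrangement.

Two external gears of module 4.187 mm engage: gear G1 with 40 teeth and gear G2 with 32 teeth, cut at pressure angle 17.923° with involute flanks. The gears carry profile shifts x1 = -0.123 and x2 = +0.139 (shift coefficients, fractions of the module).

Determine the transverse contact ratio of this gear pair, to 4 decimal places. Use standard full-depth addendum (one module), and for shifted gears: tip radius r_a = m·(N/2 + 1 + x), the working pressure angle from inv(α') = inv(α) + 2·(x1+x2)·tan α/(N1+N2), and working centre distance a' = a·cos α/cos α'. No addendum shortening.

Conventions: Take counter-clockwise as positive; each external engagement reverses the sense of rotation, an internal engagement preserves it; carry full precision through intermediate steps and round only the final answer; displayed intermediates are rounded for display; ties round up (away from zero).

1.7830

topology: single-mesh involute geometry — m = 4.187, 40T/32T pair
base radii: r_b1 = 79.676177, r_b2 = 63.740942
tip radii: r_a1 = 87.411999, r_a2 = 71.760993
inv(α') = inv(17.923°) + 2·(-0.123+0.139)·tan α/(40+32) = 0.01076295  ⇒  α' = 18.00137°
a' = a·cos α / cos α' = 150.7320·cos 17.923°/cos 18.00137° = 150.798851
action lengths: √(r_a1²−r_b1²) = 35.952251, √(r_a2²−r_b2²) = 32.965626
base pitch p_b = π·m·cos α = 12.515505
CR = (35.952251 + 32.965626 − 150.798851·sin 18.00137°)/12.515505 = 1.782993
contact ratio ≈ 1.7830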